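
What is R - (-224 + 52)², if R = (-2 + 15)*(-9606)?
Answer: -154462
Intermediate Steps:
R = -124878 (R = 13*(-9606) = -124878)
R - (-224 + 52)² = -124878 - (-224 + 52)² = -124878 - 1*(-172)² = -124878 - 1*29584 = -124878 - 29584 = -154462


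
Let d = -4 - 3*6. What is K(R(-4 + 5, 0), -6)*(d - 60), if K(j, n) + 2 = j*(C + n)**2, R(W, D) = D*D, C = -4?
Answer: 164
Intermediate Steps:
R(W, D) = D**2
d = -22 (d = -4 - 18 = -22)
K(j, n) = -2 + j*(-4 + n)**2
K(R(-4 + 5, 0), -6)*(d - 60) = (-2 + 0**2*(-4 - 6)**2)*(-22 - 60) = (-2 + 0*(-10)**2)*(-82) = (-2 + 0*100)*(-82) = (-2 + 0)*(-82) = -2*(-82) = 164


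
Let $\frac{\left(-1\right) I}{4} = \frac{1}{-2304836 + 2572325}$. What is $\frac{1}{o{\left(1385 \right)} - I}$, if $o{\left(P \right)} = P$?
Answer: $\frac{267489}{370472269} \approx 0.00072202$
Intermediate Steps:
$I = - \frac{4}{267489}$ ($I = - \frac{4}{-2304836 + 2572325} = - \frac{4}{267489} \approx -1.4954 \cdot 10^{-5}$)
$\frac{1}{o{\left(1385 \right)} - I} = \frac{1}{1385 - - \frac{4}{267489}} = \frac{1}{1385 + \frac{4}{267489}} = \frac{1}{\frac{370472269}{267489}} = \frac{267489}{370472269}$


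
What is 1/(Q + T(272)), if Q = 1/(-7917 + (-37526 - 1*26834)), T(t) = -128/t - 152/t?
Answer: -2457418/2529729 ≈ -0.97142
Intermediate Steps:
T(t) = -280/t
Q = -1/72277 (Q = 1/(-7917 + (-37526 - 26834)) = 1/(-7917 - 64360) = 1/(-72277) = -1/72277 ≈ -1.3836e-5)
1/(Q + T(272)) = 1/(-1/72277 - 280/272) = 1/(-1/72277 - 280*1/272) = 1/(-1/72277 - 35/34) = 1/(-2529729/2457418) = -2457418/2529729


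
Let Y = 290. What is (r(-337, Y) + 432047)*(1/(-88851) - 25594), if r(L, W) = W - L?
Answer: -983923389221630/88851 ≈ -1.1074e+10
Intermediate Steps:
(r(-337, Y) + 432047)*(1/(-88851) - 25594) = ((290 - 1*(-337)) + 432047)*(1/(-88851) - 25594) = ((290 + 337) + 432047)*(-1/88851 - 25594) = (627 + 432047)*(-2274052495/88851) = 432674*(-2274052495/88851) = -983923389221630/88851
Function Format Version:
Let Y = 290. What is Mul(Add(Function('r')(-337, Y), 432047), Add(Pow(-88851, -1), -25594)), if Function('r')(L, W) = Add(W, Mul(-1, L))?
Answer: Rational(-983923389221630, 88851) ≈ -1.1074e+10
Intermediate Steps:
Mul(Add(Function('r')(-337, Y), 432047), Add(Pow(-88851, -1), -25594)) = Mul(Add(Add(290, Mul(-1, -337)), 432047), Add(Pow(-88851, -1), -25594)) = Mul(Add(Add(290, 337), 432047), Add(Rational(-1, 88851), -25594)) = Mul(Add(627, 432047), Rational(-2274052495, 88851)) = Mul(432674, Rational(-2274052495, 88851)) = Rational(-983923389221630, 88851)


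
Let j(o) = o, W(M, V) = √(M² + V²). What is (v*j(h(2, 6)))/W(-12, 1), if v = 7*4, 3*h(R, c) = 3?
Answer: 28*√145/145 ≈ 2.3253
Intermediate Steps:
h(R, c) = 1 (h(R, c) = (⅓)*3 = 1)
v = 28
(v*j(h(2, 6)))/W(-12, 1) = (28*1)/(√((-12)² + 1²)) = 28/(√(144 + 1)) = 28/(√145) = 28*(√145/145) = 28*√145/145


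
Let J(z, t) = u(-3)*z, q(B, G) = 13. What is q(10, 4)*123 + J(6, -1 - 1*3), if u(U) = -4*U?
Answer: 1671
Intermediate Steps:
J(z, t) = 12*z (J(z, t) = (-4*(-3))*z = 12*z)
q(10, 4)*123 + J(6, -1 - 1*3) = 13*123 + 12*6 = 1599 + 72 = 1671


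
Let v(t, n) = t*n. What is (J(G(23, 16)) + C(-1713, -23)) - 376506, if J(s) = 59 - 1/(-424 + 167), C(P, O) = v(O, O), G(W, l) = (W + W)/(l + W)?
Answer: -96610925/257 ≈ -3.7592e+5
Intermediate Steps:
G(W, l) = 2*W/(W + l) (G(W, l) = (2*W)/(W + l) = 2*W/(W + l))
v(t, n) = n*t
C(P, O) = O**2 (C(P, O) = O*O = O**2)
J(s) = 15164/257 (J(s) = 59 - 1/(-257) = 59 - 1*(-1/257) = 59 + 1/257 = 15164/257)
(J(G(23, 16)) + C(-1713, -23)) - 376506 = (15164/257 + (-23)**2) - 376506 = (15164/257 + 529) - 376506 = 151117/257 - 376506 = -96610925/257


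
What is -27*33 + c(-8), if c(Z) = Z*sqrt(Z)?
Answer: -891 - 16*I*sqrt(2) ≈ -891.0 - 22.627*I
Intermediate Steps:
c(Z) = Z**(3/2)
-27*33 + c(-8) = -27*33 + (-8)**(3/2) = -891 - 16*I*sqrt(2)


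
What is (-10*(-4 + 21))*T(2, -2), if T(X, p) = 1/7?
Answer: -170/7 ≈ -24.286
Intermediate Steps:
T(X, p) = ⅐
(-10*(-4 + 21))*T(2, -2) = -10*(-4 + 21)*(⅐) = -10*17*(⅐) = -170*⅐ = -170/7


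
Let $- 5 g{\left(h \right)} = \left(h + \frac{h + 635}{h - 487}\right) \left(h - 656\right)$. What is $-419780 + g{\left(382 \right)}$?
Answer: $- \frac{69891006}{175} \approx -3.9938 \cdot 10^{5}$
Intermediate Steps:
$g{\left(h \right)} = - \frac{\left(-656 + h\right) \left(h + \frac{635 + h}{-487 + h}\right)}{5}$ ($g{\left(h \right)} = - \frac{\left(h + \frac{h + 635}{h - 487}\right) \left(h - 656\right)}{5} = - \frac{\left(h + \frac{635 + h}{-487 + h}\right) \left(-656 + h\right)}{5} = - \frac{\left(-656 + h\right) \left(h + \frac{635 + h}{-487 + h}\right)}{5}$)
$-419780 + g{\left(382 \right)} = -419780 + \frac{416560 - 382^{3} - 122030282 + 1142 \cdot 382^{2}}{5 \left(-487 + 382\right)} = -419780 + \frac{416560 - 55742968 - 122030282 + 1142 \cdot 145924}{5 \left(-105\right)} = -419780 + \frac{1}{5} \left(- \frac{1}{105}\right) \left(416560 - 55742968 - 122030282 + 166645208\right) = -419780 + \frac{1}{5} \left(- \frac{1}{105}\right) \left(-10711482\right) = -419780 + \frac{3570494}{175} = - \frac{69891006}{175}$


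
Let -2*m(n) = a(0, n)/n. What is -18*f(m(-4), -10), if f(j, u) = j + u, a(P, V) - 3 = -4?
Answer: 729/4 ≈ 182.25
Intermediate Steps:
a(P, V) = -1 (a(P, V) = 3 - 4 = -1)
m(n) = 1/(2*n) (m(n) = -(-1)/(2*n) = 1/(2*n))
-18*f(m(-4), -10) = -18*((½)/(-4) - 10) = -18*((½)*(-¼) - 10) = -18*(-⅛ - 10) = -18*(-81/8) = 729/4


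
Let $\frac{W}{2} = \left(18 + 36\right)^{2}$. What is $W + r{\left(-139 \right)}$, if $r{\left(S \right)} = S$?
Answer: $5693$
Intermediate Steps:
$W = 5832$ ($W = 2 \left(18 + 36\right)^{2} = 2 \cdot 54^{2} = 2 \cdot 2916 = 5832$)
$W + r{\left(-139 \right)} = 5832 - 139 = 5693$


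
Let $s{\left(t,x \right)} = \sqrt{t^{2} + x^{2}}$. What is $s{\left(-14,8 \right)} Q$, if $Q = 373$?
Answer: $746 \sqrt{65} \approx 6014.4$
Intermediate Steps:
$s{\left(-14,8 \right)} Q = \sqrt{\left(-14\right)^{2} + 8^{2}} \cdot 373 = \sqrt{196 + 64} \cdot 373 = \sqrt{260} \cdot 373 = 2 \sqrt{65} \cdot 373 = 746 \sqrt{65}$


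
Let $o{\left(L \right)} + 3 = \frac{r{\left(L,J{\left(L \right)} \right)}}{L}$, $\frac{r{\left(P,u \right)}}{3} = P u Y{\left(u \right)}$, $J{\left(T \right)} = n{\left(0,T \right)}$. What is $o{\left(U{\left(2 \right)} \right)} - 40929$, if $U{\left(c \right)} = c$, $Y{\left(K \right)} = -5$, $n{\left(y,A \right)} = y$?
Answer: $-40932$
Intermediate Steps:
$J{\left(T \right)} = 0$
$r{\left(P,u \right)} = - 15 P u$ ($r{\left(P,u \right)} = 3 P u \left(-5\right) = 3 \left(- 5 P u\right) = - 15 P u$)
$o{\left(L \right)} = -3$ ($o{\left(L \right)} = -3 + \frac{\left(-15\right) L 0}{L} = -3 + \frac{0}{L} = -3 + 0 = -3$)
$o{\left(U{\left(2 \right)} \right)} - 40929 = -3 - 40929 = -40932$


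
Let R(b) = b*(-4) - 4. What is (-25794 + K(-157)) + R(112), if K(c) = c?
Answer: -26403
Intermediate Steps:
R(b) = -4 - 4*b (R(b) = -4*b - 4 = -4 - 4*b)
(-25794 + K(-157)) + R(112) = (-25794 - 157) + (-4 - 4*112) = -25951 + (-4 - 448) = -25951 - 452 = -26403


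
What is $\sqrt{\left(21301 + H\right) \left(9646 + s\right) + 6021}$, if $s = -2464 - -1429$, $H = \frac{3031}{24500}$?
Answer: $\frac{\sqrt{22470174669705}}{350} \approx 13544.0$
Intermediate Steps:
$H = \frac{433}{3500}$ ($H = 3031 \cdot \frac{1}{24500} = \frac{433}{3500} \approx 0.12371$)
$s = -1035$ ($s = -2464 + 1429 = -1035$)
$\sqrt{\left(21301 + H\right) \left(9646 + s\right) + 6021} = \sqrt{\left(21301 + \frac{433}{3500}\right) \left(9646 - 1035\right) + 6021} = \sqrt{\frac{74553933}{3500} \cdot 8611 + 6021} = \sqrt{\frac{641983917063}{3500} + 6021} = \sqrt{\frac{642004990563}{3500}} = \frac{\sqrt{22470174669705}}{350}$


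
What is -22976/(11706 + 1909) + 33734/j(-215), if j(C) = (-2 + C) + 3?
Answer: -232102637/1456805 ≈ -159.32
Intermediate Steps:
j(C) = 1 + C
-22976/(11706 + 1909) + 33734/j(-215) = -22976/(11706 + 1909) + 33734/(1 - 215) = -22976/13615 + 33734/(-214) = -22976*1/13615 + 33734*(-1/214) = -22976/13615 - 16867/107 = -232102637/1456805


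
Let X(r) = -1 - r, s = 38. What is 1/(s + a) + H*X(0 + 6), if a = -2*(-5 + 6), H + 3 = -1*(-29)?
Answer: -6551/36 ≈ -181.97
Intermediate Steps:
H = 26 (H = -3 - 1*(-29) = -3 + 29 = 26)
a = -2 (a = -2*1 = -2)
1/(s + a) + H*X(0 + 6) = 1/(38 - 2) + 26*(-1 - (0 + 6)) = 1/36 + 26*(-1 - 1*6) = 1/36 + 26*(-1 - 6) = 1/36 + 26*(-7) = 1/36 - 182 = -6551/36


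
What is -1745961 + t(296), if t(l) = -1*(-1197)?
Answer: -1744764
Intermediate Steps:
t(l) = 1197
-1745961 + t(296) = -1745961 + 1197 = -1744764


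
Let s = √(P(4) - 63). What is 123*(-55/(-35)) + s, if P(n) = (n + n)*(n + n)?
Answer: 1360/7 ≈ 194.29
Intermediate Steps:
P(n) = 4*n² (P(n) = (2*n)*(2*n) = 4*n²)
s = 1 (s = √(4*4² - 63) = √(4*16 - 63) = √(64 - 63) = √1 = 1)
123*(-55/(-35)) + s = 123*(-55/(-35)) + 1 = 123*(-55*(-1/35)) + 1 = 123*(11/7) + 1 = 1353/7 + 1 = 1360/7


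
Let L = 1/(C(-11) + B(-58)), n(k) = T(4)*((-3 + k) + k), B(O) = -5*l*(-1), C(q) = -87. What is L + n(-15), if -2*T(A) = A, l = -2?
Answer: 6401/97 ≈ 65.990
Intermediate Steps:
T(A) = -A/2
B(O) = -10 (B(O) = -5*(-2)*(-1) = 10*(-1) = -10)
n(k) = 6 - 4*k (n(k) = (-½*4)*((-3 + k) + k) = -2*(-3 + 2*k) = 6 - 4*k)
L = -1/97 (L = 1/(-87 - 10) = 1/(-97) = -1/97 ≈ -0.010309)
L + n(-15) = -1/97 + (6 - 4*(-15)) = -1/97 + (6 + 60) = -1/97 + 66 = 6401/97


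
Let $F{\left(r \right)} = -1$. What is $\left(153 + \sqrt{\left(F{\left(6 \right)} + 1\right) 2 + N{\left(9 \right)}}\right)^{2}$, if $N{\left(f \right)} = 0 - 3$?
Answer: $\left(153 + i \sqrt{3}\right)^{2} \approx 23406.0 + 530.01 i$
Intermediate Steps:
$N{\left(f \right)} = -3$
$\left(153 + \sqrt{\left(F{\left(6 \right)} + 1\right) 2 + N{\left(9 \right)}}\right)^{2} = \left(153 + \sqrt{\left(-1 + 1\right) 2 - 3}\right)^{2} = \left(153 + \sqrt{0 \cdot 2 - 3}\right)^{2} = \left(153 + \sqrt{0 - 3}\right)^{2} = \left(153 + \sqrt{-3}\right)^{2} = \left(153 + i \sqrt{3}\right)^{2}$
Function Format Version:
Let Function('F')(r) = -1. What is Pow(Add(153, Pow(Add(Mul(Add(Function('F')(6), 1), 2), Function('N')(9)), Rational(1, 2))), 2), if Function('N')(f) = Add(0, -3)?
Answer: Pow(Add(153, Mul(I, Pow(3, Rational(1, 2)))), 2) ≈ Add(23406., Mul(530.01, I))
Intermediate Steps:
Function('N')(f) = -3
Pow(Add(153, Pow(Add(Mul(Add(Function('F')(6), 1), 2), Function('N')(9)), Rational(1, 2))), 2) = Pow(Add(153, Pow(Add(Mul(Add(-1, 1), 2), -3), Rational(1, 2))), 2) = Pow(Add(153, Pow(Add(Mul(0, 2), -3), Rational(1, 2))), 2) = Pow(Add(153, Pow(Add(0, -3), Rational(1, 2))), 2) = Pow(Add(153, Pow(-3, Rational(1, 2))), 2) = Pow(Add(153, Mul(I, Pow(3, Rational(1, 2)))), 2)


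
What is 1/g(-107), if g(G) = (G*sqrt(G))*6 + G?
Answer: I/(107*(-I + 6*sqrt(107))) ≈ -2.4256e-6 + 0.00015054*I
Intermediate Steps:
g(G) = G + 6*G**(3/2) (g(G) = G**(3/2)*6 + G = 6*G**(3/2) + G = G + 6*G**(3/2))
1/g(-107) = 1/(-107 + 6*(-107)**(3/2)) = 1/(-107 + 6*(-107*I*sqrt(107))) = 1/(-107 - 642*I*sqrt(107))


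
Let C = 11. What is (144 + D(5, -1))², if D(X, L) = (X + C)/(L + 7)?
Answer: 193600/9 ≈ 21511.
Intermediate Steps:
D(X, L) = (11 + X)/(7 + L) (D(X, L) = (X + 11)/(L + 7) = (11 + X)/(7 + L))
(144 + D(5, -1))² = (144 + (11 + 5)/(7 - 1))² = (144 + 16/6)² = (144 + (⅙)*16)² = (144 + 8/3)² = (440/3)² = 193600/9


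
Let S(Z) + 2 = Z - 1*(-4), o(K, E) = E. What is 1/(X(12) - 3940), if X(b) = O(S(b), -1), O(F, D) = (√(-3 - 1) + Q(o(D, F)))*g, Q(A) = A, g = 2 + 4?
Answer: -241/929305 - 3*I/3717220 ≈ -0.00025933 - 8.0705e-7*I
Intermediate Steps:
g = 6
S(Z) = 2 + Z (S(Z) = -2 + (Z - 1*(-4)) = -2 + (Z + 4) = -2 + (4 + Z) = 2 + Z)
O(F, D) = 6*F + 12*I (O(F, D) = (√(-3 - 1) + F)*6 = (√(-4) + F)*6 = (2*I + F)*6 = (F + 2*I)*6 = 6*F + 12*I)
X(b) = 12 + 6*b + 12*I (X(b) = 6*(2 + b) + 12*I = (12 + 6*b) + 12*I = 12 + 6*b + 12*I)
1/(X(12) - 3940) = 1/((12 + 6*12 + 12*I) - 3940) = 1/((12 + 72 + 12*I) - 3940) = 1/((84 + 12*I) - 3940) = 1/(-3856 + 12*I) = (-3856 - 12*I)/14868880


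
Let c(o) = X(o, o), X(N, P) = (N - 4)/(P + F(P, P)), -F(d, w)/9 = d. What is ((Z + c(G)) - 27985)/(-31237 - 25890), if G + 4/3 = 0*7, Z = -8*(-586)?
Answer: 46595/114254 ≈ 0.40782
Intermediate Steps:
Z = 4688
G = -4/3 (G = -4/3 + 0*7 = -4/3 + 0 = -4/3 ≈ -1.3333)
F(d, w) = -9*d
X(N, P) = -(-4 + N)/(8*P) (X(N, P) = (N - 4)/(P - 9*P) = (-4 + N)/((-8*P)) = (-4 + N)*(-1/(8*P)) = -(-4 + N)/(8*P))
c(o) = (4 - o)/(8*o)
((Z + c(G)) - 27985)/(-31237 - 25890) = ((4688 + (4 - 1*(-4/3))/(8*(-4/3))) - 27985)/(-31237 - 25890) = ((4688 + (⅛)*(-¾)*(4 + 4/3)) - 27985)/(-57127) = ((4688 + (⅛)*(-¾)*(16/3)) - 27985)*(-1/57127) = ((4688 - ½) - 27985)*(-1/57127) = (9375/2 - 27985)*(-1/57127) = -46595/2*(-1/57127) = 46595/114254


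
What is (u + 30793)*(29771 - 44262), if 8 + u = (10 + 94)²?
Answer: -602840091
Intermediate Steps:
u = 10808 (u = -8 + (10 + 94)² = -8 + 104² = -8 + 10816 = 10808)
(u + 30793)*(29771 - 44262) = (10808 + 30793)*(29771 - 44262) = 41601*(-14491) = -602840091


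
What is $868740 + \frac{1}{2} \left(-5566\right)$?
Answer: $865957$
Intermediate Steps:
$868740 + \frac{1}{2} \left(-5566\right) = 868740 - 2783 = 865957$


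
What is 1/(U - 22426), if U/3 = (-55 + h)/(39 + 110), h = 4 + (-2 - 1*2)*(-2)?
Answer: -149/3341603 ≈ -4.4589e-5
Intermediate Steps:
h = 12 (h = 4 + (-2 - 2)*(-2) = 4 - 4*(-2) = 4 + 8 = 12)
U = -129/149 (U = 3*((-55 + 12)/(39 + 110)) = 3*(-43/149) = -129/149 ≈ -0.86577)
1/(U - 22426) = 1/(-129/149 - 22426) = 1/(-3341603/149) = -149/3341603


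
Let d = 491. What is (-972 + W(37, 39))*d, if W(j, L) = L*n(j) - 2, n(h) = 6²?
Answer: 211130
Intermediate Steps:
n(h) = 36
W(j, L) = -2 + 36*L (W(j, L) = L*36 - 2 = 36*L - 2 = -2 + 36*L)
(-972 + W(37, 39))*d = (-972 + (-2 + 36*39))*491 = (-972 + (-2 + 1404))*491 = (-972 + 1402)*491 = 430*491 = 211130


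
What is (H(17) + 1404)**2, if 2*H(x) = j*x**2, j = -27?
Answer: 24950025/4 ≈ 6.2375e+6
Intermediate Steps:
H(x) = -27*x**2/2 (H(x) = (-27*x**2)/2 = -27*x**2/2)
(H(17) + 1404)**2 = (-27/2*17**2 + 1404)**2 = (-27/2*289 + 1404)**2 = (-7803/2 + 1404)**2 = (-4995/2)**2 = 24950025/4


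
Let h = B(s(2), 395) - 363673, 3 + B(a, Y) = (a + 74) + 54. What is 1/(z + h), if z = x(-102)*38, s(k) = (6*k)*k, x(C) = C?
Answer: -1/367400 ≈ -2.7218e-6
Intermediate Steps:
s(k) = 6*k**2
B(a, Y) = 125 + a (B(a, Y) = -3 + ((a + 74) + 54) = -3 + ((74 + a) + 54) = -3 + (128 + a) = 125 + a)
h = -363524 (h = (125 + 6*2**2) - 363673 = (125 + 6*4) - 363673 = (125 + 24) - 363673 = 149 - 363673 = -363524)
z = -3876 (z = -102*38 = -3876)
1/(z + h) = 1/(-3876 - 363524) = 1/(-367400) = -1/367400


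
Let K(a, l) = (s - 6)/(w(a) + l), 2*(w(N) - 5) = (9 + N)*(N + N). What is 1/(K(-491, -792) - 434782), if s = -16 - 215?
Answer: -78625/34184734829 ≈ -2.3000e-6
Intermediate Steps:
w(N) = 5 + N*(9 + N) (w(N) = 5 + ((9 + N)*(N + N))/2 = 5 + ((9 + N)*(2*N))/2 = 5 + (2*N*(9 + N))/2 = 5 + N*(9 + N))
s = -231
K(a, l) = -237/(5 + l + a² + 9*a) (K(a, l) = (-231 - 6)/((5 + a² + 9*a) + l) = -237/(5 + l + a² + 9*a))
1/(K(-491, -792) - 434782) = 1/(-237/(5 - 792 + (-491)² + 9*(-491)) - 434782) = 1/(-237/(5 - 792 + 241081 - 4419) - 434782) = 1/(-237/235875 - 434782) = 1/(-237*1/235875 - 434782) = 1/(-79/78625 - 434782) = 1/(-34184734829/78625) = -78625/34184734829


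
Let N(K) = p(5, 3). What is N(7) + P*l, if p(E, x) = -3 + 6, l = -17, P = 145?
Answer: -2462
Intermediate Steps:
p(E, x) = 3
N(K) = 3
N(7) + P*l = 3 + 145*(-17) = 3 - 2465 = -2462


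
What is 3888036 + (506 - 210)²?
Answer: 3975652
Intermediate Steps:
3888036 + (506 - 210)² = 3888036 + 296² = 3888036 + 87616 = 3975652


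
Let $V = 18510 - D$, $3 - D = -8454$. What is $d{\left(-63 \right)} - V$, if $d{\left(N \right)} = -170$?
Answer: $-10223$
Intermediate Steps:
$D = 8457$ ($D = 3 - -8454 = 3 + 8454 = 8457$)
$V = 10053$ ($V = 18510 - 8457 = 10053$)
$d{\left(-63 \right)} - V = -170 - 10053 = -10223$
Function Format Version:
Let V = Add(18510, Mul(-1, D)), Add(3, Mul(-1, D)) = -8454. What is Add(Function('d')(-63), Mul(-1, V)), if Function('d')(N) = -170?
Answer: -10223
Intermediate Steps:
D = 8457 (D = Add(3, Mul(-1, -8454)) = Add(3, 8454) = 8457)
V = 10053 (V = Add(18510, Mul(-1, 8457)) = Add(18510, -8457) = 10053)
Add(Function('d')(-63), Mul(-1, V)) = Add(-170, Mul(-1, 10053)) = Add(-170, -10053) = -10223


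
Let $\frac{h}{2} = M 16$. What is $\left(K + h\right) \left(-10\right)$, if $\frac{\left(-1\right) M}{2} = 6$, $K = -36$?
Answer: $4200$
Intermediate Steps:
$M = -12$ ($M = \left(-2\right) 6 = -12$)
$h = -384$ ($h = 2 \left(\left(-12\right) 16\right) = 2 \left(-192\right) = -384$)
$\left(K + h\right) \left(-10\right) = \left(-36 - 384\right) \left(-10\right) = \left(-420\right) \left(-10\right) = 4200$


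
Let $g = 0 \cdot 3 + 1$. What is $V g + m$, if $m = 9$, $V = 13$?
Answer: $22$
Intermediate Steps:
$g = 1$ ($g = 0 + 1 = 1$)
$V g + m = 13 \cdot 1 + 9 = 13 + 9 = 22$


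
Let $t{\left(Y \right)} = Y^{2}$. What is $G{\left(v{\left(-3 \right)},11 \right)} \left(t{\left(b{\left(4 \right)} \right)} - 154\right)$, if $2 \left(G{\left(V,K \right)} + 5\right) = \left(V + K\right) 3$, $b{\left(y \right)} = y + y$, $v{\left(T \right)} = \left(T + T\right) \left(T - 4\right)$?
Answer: $-6705$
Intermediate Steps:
$v{\left(T \right)} = 2 T \left(-4 + T\right)$
$b{\left(y \right)} = 2 y$
$G{\left(V,K \right)} = -5 + \frac{3 K}{2} + \frac{3 V}{2}$ ($G{\left(V,K \right)} = -5 + \frac{\left(V + K\right) 3}{2} = -5 + \frac{\left(K + V\right) 3}{2} = -5 + \frac{3 K + 3 V}{2} = -5 + \left(\frac{3 K}{2} + \frac{3 V}{2}\right) = -5 + \frac{3 K}{2} + \frac{3 V}{2}$)
$G{\left(v{\left(-3 \right)},11 \right)} \left(t{\left(b{\left(4 \right)} \right)} - 154\right) = \left(-5 + \frac{3}{2} \cdot 11 + \frac{3 \cdot 2 \left(-3\right) \left(-4 - 3\right)}{2}\right) \left(\left(2 \cdot 4\right)^{2} - 154\right) = \left(-5 + \frac{33}{2} + \frac{3 \cdot 2 \left(-3\right) \left(-7\right)}{2}\right) \left(8^{2} - 154\right) = \left(-5 + \frac{33}{2} + \frac{3}{2} \cdot 42\right) \left(64 - 154\right) = \left(-5 + \frac{33}{2} + 63\right) \left(-90\right) = \frac{149}{2} \left(-90\right) = -6705$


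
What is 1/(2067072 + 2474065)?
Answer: 1/4541137 ≈ 2.2021e-7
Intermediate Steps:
1/(2067072 + 2474065) = 1/4541137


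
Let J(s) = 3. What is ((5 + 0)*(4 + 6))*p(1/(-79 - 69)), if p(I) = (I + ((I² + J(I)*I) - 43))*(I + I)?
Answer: 23561575/810448 ≈ 29.072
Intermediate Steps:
p(I) = 2*I*(-43 + I² + 4*I) (p(I) = (I + ((I² + 3*I) - 43))*(I + I) = (I + (-43 + I² + 3*I))*(2*I) = (-43 + I² + 4*I)*(2*I) = 2*I*(-43 + I² + 4*I))
((5 + 0)*(4 + 6))*p(1/(-79 - 69)) = ((5 + 0)*(4 + 6))*(2*(-43 + (1/(-79 - 69))² + 4/(-79 - 69))/(-79 - 69)) = (5*10)*(2*(-43 + (1/(-148))² + 4/(-148))/(-148)) = 50*(2*(-1/148)*(-43 + (-1/148)² + 4*(-1/148))) = 50*(2*(-1/148)*(-43 + 1/21904 - 1/37)) = 50*(2*(-1/148)*(-942463/21904)) = 50*(942463/1620896) = 23561575/810448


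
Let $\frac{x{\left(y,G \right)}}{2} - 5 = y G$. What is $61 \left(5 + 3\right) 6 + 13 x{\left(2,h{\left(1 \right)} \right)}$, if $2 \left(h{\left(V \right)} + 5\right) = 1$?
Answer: $2824$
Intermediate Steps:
$h{\left(V \right)} = - \frac{9}{2}$ ($h{\left(V \right)} = -5 + \frac{1}{2} \cdot 1 = -5 + \frac{1}{2} = - \frac{9}{2}$)
$x{\left(y,G \right)} = 10 + 2 G y$ ($x{\left(y,G \right)} = 10 + 2 y G = 10 + 2 G y$)
$61 \left(5 + 3\right) 6 + 13 x{\left(2,h{\left(1 \right)} \right)} = 61 \left(5 + 3\right) 6 + 13 \left(10 + 2 \left(- \frac{9}{2}\right) 2\right) = 61 \cdot 8 \cdot 6 + 13 \left(10 - 18\right) = 61 \cdot 48 + 13 \left(-8\right) = 2928 - 104 = 2824$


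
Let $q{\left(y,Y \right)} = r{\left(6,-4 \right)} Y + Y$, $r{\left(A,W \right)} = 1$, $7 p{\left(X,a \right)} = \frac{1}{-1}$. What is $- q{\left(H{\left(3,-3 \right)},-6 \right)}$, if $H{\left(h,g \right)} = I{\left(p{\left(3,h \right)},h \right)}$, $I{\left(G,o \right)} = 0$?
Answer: $12$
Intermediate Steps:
$p{\left(X,a \right)} = - \frac{1}{7}$ ($p{\left(X,a \right)} = \frac{1}{7 \left(-1\right)} = \frac{1}{7} \left(-1\right) = - \frac{1}{7}$)
$H{\left(h,g \right)} = 0$
$q{\left(y,Y \right)} = 2 Y$ ($q{\left(y,Y \right)} = 1 Y + Y = Y + Y = 2 Y$)
$- q{\left(H{\left(3,-3 \right)},-6 \right)} = - 2 \left(-6\right) = \left(-1\right) \left(-12\right) = 12$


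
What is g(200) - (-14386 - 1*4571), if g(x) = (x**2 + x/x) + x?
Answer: 59158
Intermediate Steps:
g(x) = 1 + x + x**2 (g(x) = (x**2 + 1) + x = (1 + x**2) + x = 1 + x + x**2)
g(200) - (-14386 - 1*4571) = (1 + 200 + 200**2) - (-14386 - 1*4571) = (1 + 200 + 40000) - (-14386 - 4571) = 40201 - 1*(-18957) = 40201 + 18957 = 59158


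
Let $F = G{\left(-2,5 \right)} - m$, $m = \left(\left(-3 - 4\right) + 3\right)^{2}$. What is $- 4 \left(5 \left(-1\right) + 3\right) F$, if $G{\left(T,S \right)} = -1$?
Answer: $-136$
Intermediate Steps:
$m = 16$ ($m = \left(\left(-3 - 4\right) + 3\right)^{2} = \left(-7 + 3\right)^{2} = \left(-4\right)^{2} = 16$)
$F = -17$ ($F = -1 - 16 = -17$)
$- 4 \left(5 \left(-1\right) + 3\right) F = - 4 \left(5 \left(-1\right) + 3\right) \left(-17\right) = - 4 \left(-5 + 3\right) \left(-17\right) = \left(-4\right) \left(-2\right) \left(-17\right) = 8 \left(-17\right) = -136$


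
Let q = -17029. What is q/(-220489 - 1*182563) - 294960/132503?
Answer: -220468477/100955764 ≈ -2.1838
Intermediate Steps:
q/(-220489 - 1*182563) - 294960/132503 = -17029/(-220489 - 1*182563) - 294960/132503 = -17029/(-220489 - 182563) - 294960*1/132503 = -17029/(-403052) - 294960/132503 = -17029*(-1/403052) - 294960/132503 = 17029/403052 - 294960/132503 = -220468477/100955764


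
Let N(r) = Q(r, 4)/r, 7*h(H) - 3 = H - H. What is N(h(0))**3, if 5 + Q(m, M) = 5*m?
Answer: -8000/27 ≈ -296.30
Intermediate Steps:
Q(m, M) = -5 + 5*m
h(H) = 3/7 (h(H) = 3/7 + (H - H)/7 = 3/7 + (1/7)*0 = 3/7 + 0 = 3/7)
N(r) = (-5 + 5*r)/r
N(h(0))**3 = (5 - 5/3/7)**3 = (5 - 5*7/3)**3 = (5 - 35/3)**3 = (-20/3)**3 = -8000/27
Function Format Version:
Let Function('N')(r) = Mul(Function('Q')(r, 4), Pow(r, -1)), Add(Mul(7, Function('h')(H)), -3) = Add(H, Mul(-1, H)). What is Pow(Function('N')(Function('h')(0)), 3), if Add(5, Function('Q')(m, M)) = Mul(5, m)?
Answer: Rational(-8000, 27) ≈ -296.30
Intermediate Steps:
Function('Q')(m, M) = Add(-5, Mul(5, m))
Function('h')(H) = Rational(3, 7) (Function('h')(H) = Add(Rational(3, 7), Mul(Rational(1, 7), Add(H, Mul(-1, H)))) = Add(Rational(3, 7), Mul(Rational(1, 7), 0)) = Add(Rational(3, 7), 0) = Rational(3, 7))
Function('N')(r) = Mul(Pow(r, -1), Add(-5, Mul(5, r))) (Function('N')(r) = Mul(Add(-5, Mul(5, r)), Pow(r, -1)) = Mul(Pow(r, -1), Add(-5, Mul(5, r))))
Pow(Function('N')(Function('h')(0)), 3) = Pow(Add(5, Mul(-5, Pow(Rational(3, 7), -1))), 3) = Pow(Add(5, Mul(-5, Rational(7, 3))), 3) = Pow(Add(5, Rational(-35, 3)), 3) = Pow(Rational(-20, 3), 3) = Rational(-8000, 27)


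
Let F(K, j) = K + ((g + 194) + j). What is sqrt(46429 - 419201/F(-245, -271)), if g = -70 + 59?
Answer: sqrt(587562146)/111 ≈ 218.38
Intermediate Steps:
g = -11
F(K, j) = 183 + K + j (F(K, j) = K + ((-11 + 194) + j) = K + (183 + j) = 183 + K + j)
sqrt(46429 - 419201/F(-245, -271)) = sqrt(46429 - 419201/(183 - 245 - 271)) = sqrt(46429 - 419201/(-333)) = sqrt(46429 - 419201*(-1/333)) = sqrt(46429 + 419201/333) = sqrt(15880058/333) = sqrt(587562146)/111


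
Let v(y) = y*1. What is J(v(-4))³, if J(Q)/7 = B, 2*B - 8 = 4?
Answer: 74088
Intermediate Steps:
B = 6 (B = 4 + (½)*4 = 4 + 2 = 6)
v(y) = y
J(Q) = 42 (J(Q) = 7*6 = 42)
J(v(-4))³ = 42³ = 74088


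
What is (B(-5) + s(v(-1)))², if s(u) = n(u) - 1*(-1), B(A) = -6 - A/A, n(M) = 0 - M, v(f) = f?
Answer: 25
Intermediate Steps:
n(M) = -M
B(A) = -7 (B(A) = -6 - 1*1 = -6 - 1 = -7)
s(u) = 1 - u (s(u) = -u - 1*(-1) = -u + 1 = 1 - u)
(B(-5) + s(v(-1)))² = (-7 + (1 - 1*(-1)))² = (-7 + (1 + 1))² = (-7 + 2)² = (-5)² = 25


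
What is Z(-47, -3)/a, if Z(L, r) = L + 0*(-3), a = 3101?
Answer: -47/3101 ≈ -0.015156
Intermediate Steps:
Z(L, r) = L (Z(L, r) = L + 0 = L)
Z(-47, -3)/a = -47/3101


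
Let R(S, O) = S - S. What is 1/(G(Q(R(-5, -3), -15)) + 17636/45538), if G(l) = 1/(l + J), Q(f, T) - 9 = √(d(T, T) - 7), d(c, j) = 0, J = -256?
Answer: 12122560436505/4645763246597 + 518427361*I*√7/4645763246597 ≈ 2.6094 + 0.00029524*I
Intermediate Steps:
R(S, O) = 0
Q(f, T) = 9 + I*√7 (Q(f, T) = 9 + √(0 - 7) = 9 + √(-7) = 9 + I*√7)
G(l) = 1/(-256 + l) (G(l) = 1/(l - 256) = 1/(-256 + l))
1/(G(Q(R(-5, -3), -15)) + 17636/45538) = 1/(1/(-256 + (9 + I*√7)) + 17636/45538) = 1/(1/(-247 + I*√7) + 17636*(1/45538)) = 1/(1/(-247 + I*√7) + 8818/22769) = 1/(8818/22769 + 1/(-247 + I*√7))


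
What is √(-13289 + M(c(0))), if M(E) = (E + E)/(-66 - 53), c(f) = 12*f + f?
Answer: I*√13289 ≈ 115.28*I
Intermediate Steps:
c(f) = 13*f
M(E) = -2*E/119 (M(E) = (2*E)/(-119) = (2*E)*(-1/119) = -2*E/119)
√(-13289 + M(c(0))) = √(-13289 - 26*0/119) = √(-13289 - 2/119*0) = √(-13289 + 0) = √(-13289) = I*√13289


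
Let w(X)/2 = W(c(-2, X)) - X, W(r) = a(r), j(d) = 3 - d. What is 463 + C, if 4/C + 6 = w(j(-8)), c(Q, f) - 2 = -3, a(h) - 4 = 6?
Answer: 925/2 ≈ 462.50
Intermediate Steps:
a(h) = 10 (a(h) = 4 + 6 = 10)
c(Q, f) = -1 (c(Q, f) = 2 - 3 = -1)
W(r) = 10
w(X) = 20 - 2*X (w(X) = 2*(10 - X) = 20 - 2*X)
C = -1/2 (C = 4/(-6 + (20 - 2*(3 - 1*(-8)))) = 4/(-6 + (20 - 2*(3 + 8))) = 4/(-6 + (20 - 2*11)) = 4/(-6 + (20 - 22)) = 4/(-6 - 2) = 4/(-8) = 4*(-1/8) = -1/2 ≈ -0.50000)
463 + C = 463 - 1/2 = 925/2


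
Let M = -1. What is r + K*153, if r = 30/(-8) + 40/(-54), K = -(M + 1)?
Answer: -485/108 ≈ -4.4907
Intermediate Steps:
K = 0 (K = -(-1 + 1) = -1*0 = 0)
r = -485/108 (r = 30*(-⅛) + 40*(-1/54) = -15/4 - 20/27 = -485/108 ≈ -4.4907)
r + K*153 = -485/108 + 0*153 = -485/108 + 0 = -485/108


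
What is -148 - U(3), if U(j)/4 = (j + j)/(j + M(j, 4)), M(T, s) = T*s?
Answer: -748/5 ≈ -149.60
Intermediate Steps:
U(j) = 8/5 (U(j) = 4*((j + j)/(j + j*4)) = 4*((2*j)/(j + 4*j)) = 4*((2*j)/((5*j))) = 4*((2*j)*(1/(5*j))) = 4*(2/5) = 8/5)
-148 - U(3) = -148 - 1*8/5 = -148 - 8/5 = -748/5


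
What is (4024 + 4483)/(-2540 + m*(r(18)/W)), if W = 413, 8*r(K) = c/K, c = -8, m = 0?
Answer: -8507/2540 ≈ -3.3492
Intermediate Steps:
r(K) = -1/K (r(K) = (-8/K)/8 = -1/K)
(4024 + 4483)/(-2540 + m*(r(18)/W)) = (4024 + 4483)/(-2540 + 0*(-1/18/413)) = 8507/(-2540 + 0*(-1*1/18*(1/413))) = 8507/(-2540 + 0*(-1/18*1/413)) = 8507/(-2540 + 0*(-1/7434)) = 8507/(-2540 + 0) = 8507/(-2540) = 8507*(-1/2540) = -8507/2540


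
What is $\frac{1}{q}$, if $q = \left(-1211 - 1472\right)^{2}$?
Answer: $\frac{1}{7198489} \approx 1.3892 \cdot 10^{-7}$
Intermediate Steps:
$q = 7198489$ ($q = \left(-2683\right)^{2} = 7198489$)
$\frac{1}{q} = \frac{1}{7198489}$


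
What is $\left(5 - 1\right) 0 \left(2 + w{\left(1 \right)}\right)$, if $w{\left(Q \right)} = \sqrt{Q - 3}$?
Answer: $0$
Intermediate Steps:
$w{\left(Q \right)} = \sqrt{-3 + Q}$
$\left(5 - 1\right) 0 \left(2 + w{\left(1 \right)}\right) = \left(5 - 1\right) 0 \left(2 + \sqrt{-3 + 1}\right) = 4 \cdot 0 \left(2 + \sqrt{-2}\right) = 0 \left(2 + i \sqrt{2}\right) = 0$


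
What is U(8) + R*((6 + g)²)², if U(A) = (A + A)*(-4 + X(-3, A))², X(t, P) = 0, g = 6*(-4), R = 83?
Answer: 8713264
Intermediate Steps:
g = -24
U(A) = 32*A (U(A) = (A + A)*(-4 + 0)² = (2*A)*(-4)² = (2*A)*16 = 32*A)
U(8) + R*((6 + g)²)² = 32*8 + 83*((6 - 24)²)² = 256 + 83*((-18)²)² = 256 + 83*324² = 256 + 83*104976 = 256 + 8713008 = 8713264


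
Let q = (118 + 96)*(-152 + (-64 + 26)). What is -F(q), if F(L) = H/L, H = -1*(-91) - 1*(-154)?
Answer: 49/8132 ≈ 0.0060256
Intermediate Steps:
H = 245 (H = 91 + 154 = 245)
q = -40660 (q = 214*(-152 - 38) = 214*(-190) = -40660)
F(L) = 245/L
-F(q) = -245/(-40660) = -245*(-1)/40660 = -1*(-49/8132) = 49/8132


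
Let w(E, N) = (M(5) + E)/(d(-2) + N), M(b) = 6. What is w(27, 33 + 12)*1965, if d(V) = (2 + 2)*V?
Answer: 64845/37 ≈ 1752.6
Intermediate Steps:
d(V) = 4*V
w(E, N) = (6 + E)/(-8 + N) (w(E, N) = (6 + E)/(4*(-2) + N) = (6 + E)/(-8 + N))
w(27, 33 + 12)*1965 = ((6 + 27)/(-8 + (33 + 12)))*1965 = (33/(-8 + 45))*1965 = (33/37)*1965 = 64845/37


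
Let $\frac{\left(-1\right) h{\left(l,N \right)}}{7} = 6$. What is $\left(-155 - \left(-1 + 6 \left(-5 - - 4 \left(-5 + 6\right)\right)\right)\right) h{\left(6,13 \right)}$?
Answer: $6216$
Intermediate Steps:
$h{\left(l,N \right)} = -42$ ($h{\left(l,N \right)} = \left(-7\right) 6 = -42$)
$\left(-155 - \left(-1 + 6 \left(-5 - - 4 \left(-5 + 6\right)\right)\right)\right) h{\left(6,13 \right)} = \left(-155 - \left(-1 + 6 \left(-5 - - 4 \left(-5 + 6\right)\right)\right)\right) \left(-42\right) = \left(-155 - \left(-1 + 6 \left(-5 - \left(-4\right) 1\right)\right)\right) \left(-42\right) = \left(-155 - \left(-1 + 6 \left(-5 - -4\right)\right)\right) \left(-42\right) = \left(-155 - \left(-1 + 6 \left(-5 + 4\right)\right)\right) \left(-42\right) = \left(-155 + \left(\left(-6\right) \left(-1\right) + 1\right)\right) \left(-42\right) = \left(-155 + \left(6 + 1\right)\right) \left(-42\right) = \left(-155 + 7\right) \left(-42\right) = \left(-148\right) \left(-42\right) = 6216$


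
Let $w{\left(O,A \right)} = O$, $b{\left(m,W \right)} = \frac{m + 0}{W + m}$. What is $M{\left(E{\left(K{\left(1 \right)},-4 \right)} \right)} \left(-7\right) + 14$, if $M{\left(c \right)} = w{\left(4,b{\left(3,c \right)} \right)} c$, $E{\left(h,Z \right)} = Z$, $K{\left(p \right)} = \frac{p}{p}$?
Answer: $126$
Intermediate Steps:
$K{\left(p \right)} = 1$
$b{\left(m,W \right)} = \frac{m}{W + m}$
$M{\left(c \right)} = 4 c$
$M{\left(E{\left(K{\left(1 \right)},-4 \right)} \right)} \left(-7\right) + 14 = 4 \left(-4\right) \left(-7\right) + 14 = \left(-16\right) \left(-7\right) + 14 = 112 + 14 = 126$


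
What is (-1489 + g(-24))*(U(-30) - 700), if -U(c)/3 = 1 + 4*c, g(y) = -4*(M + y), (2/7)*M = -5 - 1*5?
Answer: 429779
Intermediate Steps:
M = -35 (M = 7*(-5 - 1*5)/2 = 7*(-5 - 5)/2 = (7/2)*(-10) = -35)
g(y) = 140 - 4*y (g(y) = -4*(-35 + y) = 140 - 4*y)
U(c) = -3 - 12*c (U(c) = -3*(1 + 4*c) = -3 - 12*c)
(-1489 + g(-24))*(U(-30) - 700) = (-1489 + (140 - 4*(-24)))*((-3 - 12*(-30)) - 700) = (-1489 + (140 + 96))*((-3 + 360) - 700) = (-1489 + 236)*(357 - 700) = -1253*(-343) = 429779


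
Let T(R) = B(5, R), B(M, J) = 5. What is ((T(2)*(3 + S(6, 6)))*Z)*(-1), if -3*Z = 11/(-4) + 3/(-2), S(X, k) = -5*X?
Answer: 765/4 ≈ 191.25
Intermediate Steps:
T(R) = 5
Z = 17/12 (Z = -(11/(-4) + 3/(-2))/3 = -(11*(-1/4) + 3*(-1/2))/3 = -(-11/4 - 3/2)/3 = -1/3*(-17/4) = 17/12 ≈ 1.4167)
((T(2)*(3 + S(6, 6)))*Z)*(-1) = ((5*(3 - 5*6))*(17/12))*(-1) = ((5*(3 - 30))*(17/12))*(-1) = ((5*(-27))*(17/12))*(-1) = -135*17/12*(-1) = -765/4*(-1) = 765/4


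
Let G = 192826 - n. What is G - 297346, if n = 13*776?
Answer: -114608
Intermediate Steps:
n = 10088
G = 182738 (G = 192826 - 1*10088 = 192826 - 10088 = 182738)
G - 297346 = 182738 - 297346 = -114608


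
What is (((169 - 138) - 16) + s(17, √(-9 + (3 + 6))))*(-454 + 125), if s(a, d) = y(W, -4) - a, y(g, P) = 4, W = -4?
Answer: -658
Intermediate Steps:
s(a, d) = 4 - a
(((169 - 138) - 16) + s(17, √(-9 + (3 + 6))))*(-454 + 125) = (((169 - 138) - 16) + (4 - 1*17))*(-454 + 125) = ((31 - 16) + (4 - 17))*(-329) = (15 - 13)*(-329) = 2*(-329) = -658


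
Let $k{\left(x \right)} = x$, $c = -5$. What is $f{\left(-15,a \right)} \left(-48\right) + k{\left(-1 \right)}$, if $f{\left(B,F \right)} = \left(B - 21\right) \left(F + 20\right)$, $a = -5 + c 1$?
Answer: $17279$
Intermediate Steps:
$a = -10$ ($a = -5 - 5 = -10$)
$f{\left(B,F \right)} = \left(-21 + B\right) \left(20 + F\right)$
$f{\left(-15,a \right)} \left(-48\right) + k{\left(-1 \right)} = \left(-420 - -210 + 20 \left(-15\right) - -150\right) \left(-48\right) - 1 = \left(-420 + 210 - 300 + 150\right) \left(-48\right) - 1 = \left(-360\right) \left(-48\right) - 1 = 17280 - 1 = 17279$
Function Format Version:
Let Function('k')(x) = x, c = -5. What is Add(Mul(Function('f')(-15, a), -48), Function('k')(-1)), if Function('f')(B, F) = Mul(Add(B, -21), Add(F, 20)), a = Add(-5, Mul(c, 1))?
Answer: 17279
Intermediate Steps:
a = -10 (a = Add(-5, Mul(-5, 1)) = Add(-5, -5) = -10)
Function('f')(B, F) = Mul(Add(-21, B), Add(20, F))
Add(Mul(Function('f')(-15, a), -48), Function('k')(-1)) = Add(Mul(Add(-420, Mul(-21, -10), Mul(20, -15), Mul(-15, -10)), -48), -1) = Add(Mul(Add(-420, 210, -300, 150), -48), -1) = Add(Mul(-360, -48), -1) = Add(17280, -1) = 17279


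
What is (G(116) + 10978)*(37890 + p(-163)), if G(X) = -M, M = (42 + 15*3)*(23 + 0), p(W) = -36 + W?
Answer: 338352107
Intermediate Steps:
M = 2001 (M = (42 + 45)*23 = 87*23 = 2001)
G(X) = -2001 (G(X) = -1*2001 = -2001)
(G(116) + 10978)*(37890 + p(-163)) = (-2001 + 10978)*(37890 + (-36 - 163)) = 8977*(37890 - 199) = 8977*37691 = 338352107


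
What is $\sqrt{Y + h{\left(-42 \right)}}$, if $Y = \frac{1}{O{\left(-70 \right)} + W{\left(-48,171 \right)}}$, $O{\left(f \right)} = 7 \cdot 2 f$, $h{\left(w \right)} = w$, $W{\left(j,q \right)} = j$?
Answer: $\frac{i \sqrt{11096489}}{514} \approx 6.4808 i$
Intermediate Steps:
$O{\left(f \right)} = 14 f$
$Y = - \frac{1}{1028}$ ($Y = \frac{1}{14 \left(-70\right) - 48} = \frac{1}{-980 - 48} = \frac{1}{-1028} = - \frac{1}{1028} \approx -0.00097276$)
$\sqrt{Y + h{\left(-42 \right)}} = \sqrt{- \frac{1}{1028} - 42} = \sqrt{- \frac{43177}{1028}} = \frac{i \sqrt{11096489}}{514}$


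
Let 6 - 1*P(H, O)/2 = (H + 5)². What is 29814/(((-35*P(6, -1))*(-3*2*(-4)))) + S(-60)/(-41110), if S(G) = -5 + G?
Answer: 20636859/132374200 ≈ 0.15590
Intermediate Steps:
P(H, O) = 12 - 2*(5 + H)² (P(H, O) = 12 - 2*(H + 5)² = 12 - 2*(5 + H)²)
29814/(((-35*P(6, -1))*(-3*2*(-4)))) + S(-60)/(-41110) = 29814/(((-35*(12 - 2*(5 + 6)²))*(-3*2*(-4)))) + (-5 - 60)/(-41110) = 29814/(((-35*(12 - 2*11²))*(-6*(-4)))) - 65*(-1/41110) = 29814/((-35*(12 - 2*121)*24)) + 13/8222 = 29814/((-35*(12 - 242)*24)) + 13/8222 = 29814/((-35*(-230)*24)) + 13/8222 = 29814/((8050*24)) + 13/8222 = 29814/193200 + 13/8222 = 29814*(1/193200) + 13/8222 = 4969/32200 + 13/8222 = 20636859/132374200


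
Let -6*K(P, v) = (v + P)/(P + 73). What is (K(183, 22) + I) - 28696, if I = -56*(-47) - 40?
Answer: -40095949/1536 ≈ -26104.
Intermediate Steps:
I = 2592 (I = 2632 - 40 = 2592)
K(P, v) = -(P + v)/(6*(73 + P)) (K(P, v) = -(v + P)/(6*(P + 73)) = -(P + v)/(6*(73 + P)))
(K(183, 22) + I) - 28696 = ((-1*183 - 1*22)/(6*(73 + 183)) + 2592) - 28696 = ((1/6)*(-183 - 22)/256 + 2592) - 28696 = ((1/6)*(1/256)*(-205) + 2592) - 28696 = (-205/1536 + 2592) - 28696 = 3981107/1536 - 28696 = -40095949/1536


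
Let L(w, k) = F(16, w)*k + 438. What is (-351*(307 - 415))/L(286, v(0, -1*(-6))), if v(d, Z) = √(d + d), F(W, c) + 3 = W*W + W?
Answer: 6318/73 ≈ 86.548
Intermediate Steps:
F(W, c) = -3 + W + W² (F(W, c) = -3 + (W*W + W) = -3 + (W² + W) = -3 + (W + W²) = -3 + W + W²)
v(d, Z) = √2*√d (v(d, Z) = √(2*d) = √2*√d)
L(w, k) = 438 + 269*k (L(w, k) = (-3 + 16 + 16²)*k + 438 = (-3 + 16 + 256)*k + 438 = 269*k + 438 = 438 + 269*k)
(-351*(307 - 415))/L(286, v(0, -1*(-6))) = (-351*(307 - 415))/(438 + 269*(√2*√0)) = (-351*(-108))/(438 + 269*(√2*0)) = 37908/(438 + 269*0) = 37908/(438 + 0) = 37908/438 = 37908*(1/438) = 6318/73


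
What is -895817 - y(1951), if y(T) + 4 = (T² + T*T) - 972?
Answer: -8507643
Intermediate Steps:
y(T) = -976 + 2*T² (y(T) = -4 + ((T² + T*T) - 972) = -4 + ((T² + T²) - 972) = -4 + (2*T² - 972) = -4 + (-972 + 2*T²) = -976 + 2*T²)
-895817 - y(1951) = -895817 - (-976 + 2*1951²) = -895817 - (-976 + 2*3806401) = -895817 - (-976 + 7612802) = -895817 - 1*7611826 = -895817 - 7611826 = -8507643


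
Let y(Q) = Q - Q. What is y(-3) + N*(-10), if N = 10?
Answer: -100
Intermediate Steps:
y(Q) = 0
y(-3) + N*(-10) = 0 + 10*(-10) = 0 - 100 = -100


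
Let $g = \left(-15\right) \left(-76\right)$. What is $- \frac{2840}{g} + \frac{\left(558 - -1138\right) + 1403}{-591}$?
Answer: $- \frac{86855}{11229} \approx -7.7349$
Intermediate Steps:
$g = 1140$
$- \frac{2840}{g} + \frac{\left(558 - -1138\right) + 1403}{-591} = - \frac{2840}{1140} + \frac{\left(558 - -1138\right) + 1403}{-591} = \left(-2840\right) \frac{1}{1140} + \left(\left(558 + 1138\right) + 1403\right) \left(- \frac{1}{591}\right) = - \frac{142}{57} + \left(1696 + 1403\right) \left(- \frac{1}{591}\right) = - \frac{142}{57} + 3099 \left(- \frac{1}{591}\right) = - \frac{142}{57} - \frac{1033}{197} = - \frac{86855}{11229}$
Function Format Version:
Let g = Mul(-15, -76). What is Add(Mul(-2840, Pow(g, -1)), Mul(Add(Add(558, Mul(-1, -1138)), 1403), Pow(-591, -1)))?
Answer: Rational(-86855, 11229) ≈ -7.7349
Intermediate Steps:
g = 1140
Add(Mul(-2840, Pow(g, -1)), Mul(Add(Add(558, Mul(-1, -1138)), 1403), Pow(-591, -1))) = Add(Mul(-2840, Pow(1140, -1)), Mul(Add(Add(558, Mul(-1, -1138)), 1403), Pow(-591, -1))) = Add(Mul(-2840, Rational(1, 1140)), Mul(Add(Add(558, 1138), 1403), Rational(-1, 591))) = Add(Rational(-142, 57), Mul(Add(1696, 1403), Rational(-1, 591))) = Add(Rational(-142, 57), Mul(3099, Rational(-1, 591))) = Add(Rational(-142, 57), Rational(-1033, 197)) = Rational(-86855, 11229)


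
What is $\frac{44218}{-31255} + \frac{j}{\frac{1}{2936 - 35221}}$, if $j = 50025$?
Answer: $- \frac{50478610486093}{31255} \approx -1.6151 \cdot 10^{9}$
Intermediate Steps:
$\frac{44218}{-31255} + \frac{j}{\frac{1}{2936 - 35221}} = \frac{44218}{-31255} + \frac{50025}{\frac{1}{2936 - 35221}} = 44218 \left(- \frac{1}{31255}\right) + \frac{50025}{\frac{1}{-32285}} = - \frac{44218}{31255} + \frac{50025}{- \frac{1}{32285}} = - \frac{44218}{31255} + 50025 \left(-32285\right) = - \frac{44218}{31255} - 1615057125 = - \frac{50478610486093}{31255}$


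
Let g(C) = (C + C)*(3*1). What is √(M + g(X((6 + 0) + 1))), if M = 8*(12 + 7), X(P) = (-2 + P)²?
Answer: √302 ≈ 17.378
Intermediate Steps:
M = 152 (M = 8*19 = 152)
g(C) = 6*C (g(C) = (2*C)*3 = 6*C)
√(M + g(X((6 + 0) + 1))) = √(152 + 6*(-2 + ((6 + 0) + 1))²) = √(152 + 6*(-2 + (6 + 1))²) = √(152 + 6*(-2 + 7)²) = √(152 + 6*5²) = √(152 + 6*25) = √(152 + 150) = √302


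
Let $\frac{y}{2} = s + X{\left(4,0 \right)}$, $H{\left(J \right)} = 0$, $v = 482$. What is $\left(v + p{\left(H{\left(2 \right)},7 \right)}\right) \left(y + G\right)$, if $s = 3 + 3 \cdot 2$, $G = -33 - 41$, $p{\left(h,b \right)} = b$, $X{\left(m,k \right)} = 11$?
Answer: $-16626$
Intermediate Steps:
$G = -74$ ($G = -33 - 41 = -74$)
$s = 9$ ($s = 3 + 6 = 9$)
$y = 40$ ($y = 2 \left(9 + 11\right) = 2 \cdot 20 = 40$)
$\left(v + p{\left(H{\left(2 \right)},7 \right)}\right) \left(y + G\right) = \left(482 + 7\right) \left(40 - 74\right) = 489 \left(-34\right) = -16626$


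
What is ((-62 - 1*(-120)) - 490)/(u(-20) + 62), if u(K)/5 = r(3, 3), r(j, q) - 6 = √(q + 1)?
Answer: -72/17 ≈ -4.2353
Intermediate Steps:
r(j, q) = 6 + √(1 + q) (r(j, q) = 6 + √(q + 1) = 6 + √(1 + q))
u(K) = 40 (u(K) = 5*(6 + √(1 + 3)) = 5*(6 + √4) = 5*(6 + 2) = 5*8 = 40)
((-62 - 1*(-120)) - 490)/(u(-20) + 62) = ((-62 - 1*(-120)) - 490)/(40 + 62) = ((-62 + 120) - 490)/102 = (58 - 490)*(1/102) = -432*1/102 = -72/17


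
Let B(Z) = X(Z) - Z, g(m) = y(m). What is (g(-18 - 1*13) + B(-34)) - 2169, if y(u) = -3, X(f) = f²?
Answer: -982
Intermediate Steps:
g(m) = -3
B(Z) = Z² - Z
(g(-18 - 1*13) + B(-34)) - 2169 = (-3 - 34*(-1 - 34)) - 2169 = (-3 - 34*(-35)) - 2169 = (-3 + 1190) - 2169 = 1187 - 2169 = -982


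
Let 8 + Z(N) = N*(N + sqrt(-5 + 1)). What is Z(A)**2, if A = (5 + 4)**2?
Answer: 42915565 + 2123172*I ≈ 4.2916e+7 + 2.1232e+6*I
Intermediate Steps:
A = 81 (A = 9**2 = 81)
Z(N) = -8 + N*(N + 2*I) (Z(N) = -8 + N*(N + sqrt(-5 + 1)) = -8 + N*(N + sqrt(-4)) = -8 + N*(N + 2*I))
Z(A)**2 = (-8 + 81**2 + 2*I*81)**2 = (-8 + 6561 + 162*I)**2 = (6553 + 162*I)**2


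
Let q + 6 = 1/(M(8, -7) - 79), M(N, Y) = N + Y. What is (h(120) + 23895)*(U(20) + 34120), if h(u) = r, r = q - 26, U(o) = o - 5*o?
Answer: 31679547260/39 ≈ 8.1230e+8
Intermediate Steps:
q = -469/78 (q = -6 + 1/((8 - 7) - 79) = -6 + 1/(1 - 79) = -6 + 1/(-78) = -6 - 1/78 = -469/78 ≈ -6.0128)
U(o) = -4*o
r = -2497/78 (r = -469/78 - 26 = -2497/78 ≈ -32.013)
h(u) = -2497/78
(h(120) + 23895)*(U(20) + 34120) = (-2497/78 + 23895)*(-4*20 + 34120) = 1861313*(-80 + 34120)/78 = (1861313/78)*34040 = 31679547260/39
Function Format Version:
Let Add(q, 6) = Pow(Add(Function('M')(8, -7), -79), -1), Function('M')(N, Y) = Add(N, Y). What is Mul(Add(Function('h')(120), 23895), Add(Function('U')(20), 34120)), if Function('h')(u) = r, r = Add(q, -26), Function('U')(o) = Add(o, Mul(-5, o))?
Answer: Rational(31679547260, 39) ≈ 8.1230e+8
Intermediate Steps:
q = Rational(-469, 78) (q = Add(-6, Pow(Add(Add(8, -7), -79), -1)) = Add(-6, Pow(Add(1, -79), -1)) = Add(-6, Pow(-78, -1)) = Add(-6, Rational(-1, 78)) = Rational(-469, 78) ≈ -6.0128)
Function('U')(o) = Mul(-4, o)
r = Rational(-2497, 78) (r = Add(Rational(-469, 78), -26) = Rational(-2497, 78) ≈ -32.013)
Function('h')(u) = Rational(-2497, 78)
Mul(Add(Function('h')(120), 23895), Add(Function('U')(20), 34120)) = Mul(Add(Rational(-2497, 78), 23895), Add(Mul(-4, 20), 34120)) = Mul(Rational(1861313, 78), Add(-80, 34120)) = Mul(Rational(1861313, 78), 34040) = Rational(31679547260, 39)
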